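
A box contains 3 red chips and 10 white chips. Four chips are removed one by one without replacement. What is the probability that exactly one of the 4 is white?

One ordering (white drawn first) has probability 10/13 × 3/12 × 2/11 × 1/10 = 60/17160 = 1/286.
There are C(4,1) = 4 such orderings, each equally likely, so P = 4 × 1/286 = 2/143.

2/143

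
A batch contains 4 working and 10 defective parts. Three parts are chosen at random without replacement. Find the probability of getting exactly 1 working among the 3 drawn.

One ordering (working drawn first) has probability 4/14 × 10/13 × 9/12 = 360/2184 = 15/91.
There are C(3,1) = 3 such orderings, each equally likely, so P = 3 × 15/91 = 45/91.

45/91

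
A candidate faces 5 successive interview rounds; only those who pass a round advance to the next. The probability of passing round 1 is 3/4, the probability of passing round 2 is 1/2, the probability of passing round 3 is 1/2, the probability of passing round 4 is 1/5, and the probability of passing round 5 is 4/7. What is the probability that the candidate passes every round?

3/140

Each stage is reached only if all earlier stages succeed, so
P = 3/4 × 1/2 × 1/2 × 1/5 × 4/7 = 12/560 = 3/140.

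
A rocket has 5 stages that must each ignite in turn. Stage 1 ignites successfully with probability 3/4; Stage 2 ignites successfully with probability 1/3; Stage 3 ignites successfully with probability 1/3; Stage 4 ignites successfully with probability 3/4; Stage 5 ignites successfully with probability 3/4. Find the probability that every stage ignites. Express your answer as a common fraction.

3/64

Each stage is reached only if all earlier stages succeed, so
P = 3/4 × 1/3 × 1/3 × 3/4 × 3/4 = 27/576 = 3/64.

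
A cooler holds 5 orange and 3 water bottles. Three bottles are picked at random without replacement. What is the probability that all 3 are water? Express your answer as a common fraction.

1/56

P(all water) = 3/8 × 2/7 × 1/6 = 6/336 = 1/56.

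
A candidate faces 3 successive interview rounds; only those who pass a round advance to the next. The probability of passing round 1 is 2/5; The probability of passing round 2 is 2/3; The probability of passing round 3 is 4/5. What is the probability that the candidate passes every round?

16/75

Multiplying along the chain,
P = 2/5 × 2/3 × 4/5 = 16/75.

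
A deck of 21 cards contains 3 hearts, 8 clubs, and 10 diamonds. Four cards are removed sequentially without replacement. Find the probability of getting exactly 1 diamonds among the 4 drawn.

One ordering (a diamond drawn first) has probability 10/21 × 11/20 × 10/19 × 9/18 = 9900/143640 = 55/798.
There are C(4,1) = 4 such orderings, each equally likely, so P = 4 × 55/798 = 110/399.

110/399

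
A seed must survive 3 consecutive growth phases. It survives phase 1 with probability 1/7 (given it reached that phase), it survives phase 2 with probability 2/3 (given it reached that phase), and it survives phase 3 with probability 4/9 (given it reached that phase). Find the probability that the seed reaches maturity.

The events are sequential, so multiply the conditional probabilities:
P = 1/7 × 2/3 × 4/9 = 8/189.

8/189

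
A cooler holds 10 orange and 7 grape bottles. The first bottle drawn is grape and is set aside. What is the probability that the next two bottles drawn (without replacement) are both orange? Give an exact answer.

After the first draw, 10 of the remaining 16 bottles are orange.
P = 10/16 × 9/15 = 90/240 = 3/8.

3/8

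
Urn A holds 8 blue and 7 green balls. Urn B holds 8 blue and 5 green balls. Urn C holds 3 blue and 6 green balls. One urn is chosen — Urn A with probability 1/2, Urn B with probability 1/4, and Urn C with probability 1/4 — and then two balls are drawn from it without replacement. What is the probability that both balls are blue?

From Urn A: P(both blue) = (8/15)(7/14) = 4/15.
From Urn B: P(both blue) = (8/13)(7/12) = 14/39.
From Urn C: P(both blue) = (3/9)(2/8) = 1/12.
Total probability = (1/2)(4/15) + (1/4)(14/39) + (1/4)(1/12) = 761/3120.

761/3120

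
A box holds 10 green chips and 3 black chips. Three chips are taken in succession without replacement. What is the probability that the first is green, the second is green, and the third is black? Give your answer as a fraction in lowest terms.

Multiply the probability of each draw given the previous ones:
P = 10/13 × 9/12 × 3/11 = 270/1716 = 45/286.

45/286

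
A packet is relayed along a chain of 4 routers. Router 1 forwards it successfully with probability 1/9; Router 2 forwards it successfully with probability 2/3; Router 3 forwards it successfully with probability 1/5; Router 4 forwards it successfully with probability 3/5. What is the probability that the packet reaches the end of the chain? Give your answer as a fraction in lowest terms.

Multiplying along the chain,
P = 1/9 × 2/3 × 1/5 × 3/5 = 6/675 = 2/225.

2/225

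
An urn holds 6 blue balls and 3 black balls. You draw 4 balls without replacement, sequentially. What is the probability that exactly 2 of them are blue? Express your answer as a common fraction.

One ordering (blue drawn first) has probability 6/9 × 5/8 × 3/7 × 2/6 = 180/3024 = 5/84.
There are C(4,2) = 6 such orderings, each equally likely, so P = 6 × 5/84 = 5/14.

5/14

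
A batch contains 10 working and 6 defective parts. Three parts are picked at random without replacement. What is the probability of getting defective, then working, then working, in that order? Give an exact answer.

9/56

Chain rule:
P = 6/16 × 10/15 × 9/14 = 540/3360 = 9/56.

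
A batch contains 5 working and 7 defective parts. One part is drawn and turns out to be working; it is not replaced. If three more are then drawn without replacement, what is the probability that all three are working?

With the first part removed, 4 working remain out of 11.
P = 4/11 × 3/10 × 2/9 = 24/990 = 4/165.

4/165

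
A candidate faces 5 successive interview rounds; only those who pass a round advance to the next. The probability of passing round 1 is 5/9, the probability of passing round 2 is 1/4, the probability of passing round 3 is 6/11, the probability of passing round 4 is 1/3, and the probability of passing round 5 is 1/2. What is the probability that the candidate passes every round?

Multiplying along the chain,
P = 5/9 × 1/4 × 6/11 × 1/3 × 1/2 = 30/2376 = 5/396.

5/396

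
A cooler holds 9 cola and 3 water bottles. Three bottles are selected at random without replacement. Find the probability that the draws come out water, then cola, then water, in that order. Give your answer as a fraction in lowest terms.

9/220

Chain rule:
P = 3/12 × 9/11 × 2/10 = 54/1320 = 9/220.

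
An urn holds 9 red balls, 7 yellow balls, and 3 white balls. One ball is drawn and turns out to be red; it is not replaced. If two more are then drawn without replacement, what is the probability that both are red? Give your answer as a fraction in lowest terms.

28/153

After the first draw, 8 of the remaining 18 balls are red.
P = 8/18 × 7/17 = 56/306 = 28/153.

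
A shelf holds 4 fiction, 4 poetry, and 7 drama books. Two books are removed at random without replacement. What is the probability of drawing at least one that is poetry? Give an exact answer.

P(no poetry) = 11/15 × 10/14 = 110/210 = 11/21.
P(at least one) = 1 − 11/21 = 10/21.

10/21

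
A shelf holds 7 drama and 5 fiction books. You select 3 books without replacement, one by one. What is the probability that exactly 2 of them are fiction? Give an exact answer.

7/22

One ordering (fiction drawn first) has probability 5/12 × 4/11 × 7/10 = 140/1320 = 7/66.
There are C(3,2) = 3 such orderings, each equally likely, so P = 3 × 7/66 = 7/22.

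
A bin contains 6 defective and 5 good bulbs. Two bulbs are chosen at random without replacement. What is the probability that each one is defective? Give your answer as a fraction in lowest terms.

P(every draw is defective) = 6/11 × 5/10 = 30/110 = 3/11.

3/11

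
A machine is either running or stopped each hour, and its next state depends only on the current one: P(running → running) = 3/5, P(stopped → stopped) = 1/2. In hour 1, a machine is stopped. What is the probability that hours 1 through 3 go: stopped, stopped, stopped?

1/4

Hour 1 is given. For each transition, use the conditional probability from the current state:
P(stopped | stopped) = 1/2; P(stopped | stopped) = 1/2.
P = 1/2 × 1/2 = 1/4.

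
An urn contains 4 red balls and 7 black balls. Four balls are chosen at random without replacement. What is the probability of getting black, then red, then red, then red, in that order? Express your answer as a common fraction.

Multiply the probability of each draw given the previous ones:
P = 7/11 × 4/10 × 3/9 × 2/8 = 168/7920 = 7/330.

7/330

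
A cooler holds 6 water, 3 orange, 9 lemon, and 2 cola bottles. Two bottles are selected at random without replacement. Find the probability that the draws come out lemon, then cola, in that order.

9/190

Multiply the probability of each draw given the previous ones:
P = 9/20 × 2/19 = 18/380 = 9/190.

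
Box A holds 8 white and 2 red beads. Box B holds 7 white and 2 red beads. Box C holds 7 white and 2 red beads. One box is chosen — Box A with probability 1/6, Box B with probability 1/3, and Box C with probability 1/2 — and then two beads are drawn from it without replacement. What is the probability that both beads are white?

From Box A: P(both white) = (8/10)(7/9) = 28/45.
From Box B: P(both white) = (7/9)(6/8) = 7/12.
From Box C: P(both white) = (7/9)(6/8) = 7/12.
Total probability = (1/6)(28/45) + (1/3)(7/12) + (1/2)(7/12) = 637/1080.

637/1080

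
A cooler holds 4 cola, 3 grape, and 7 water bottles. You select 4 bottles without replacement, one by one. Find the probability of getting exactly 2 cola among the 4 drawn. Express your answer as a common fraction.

One ordering (cola drawn first) has probability 4/14 × 3/13 × 10/12 × 9/11 = 1080/24024 = 45/1001.
There are C(4,2) = 6 such orderings, each equally likely, so P = 6 × 45/1001 = 270/1001.

270/1001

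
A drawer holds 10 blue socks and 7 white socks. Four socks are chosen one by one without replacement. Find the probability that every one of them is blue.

P(every draw is blue) = 10/17 × 9/16 × 8/15 × 7/14 = 5040/57120 = 3/34.

3/34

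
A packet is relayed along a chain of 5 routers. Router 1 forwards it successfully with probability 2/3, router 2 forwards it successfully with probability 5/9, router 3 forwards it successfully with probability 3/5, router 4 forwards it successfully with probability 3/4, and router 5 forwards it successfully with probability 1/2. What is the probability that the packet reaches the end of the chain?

1/12

Each stage is reached only if all earlier stages succeed, so
P = 2/3 × 5/9 × 3/5 × 3/4 × 1/2 = 90/1080 = 1/12.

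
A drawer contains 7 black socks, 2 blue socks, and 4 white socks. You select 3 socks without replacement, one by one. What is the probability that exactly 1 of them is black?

105/286

One ordering (black drawn first) has probability 7/13 × 6/12 × 5/11 = 210/1716 = 35/286.
There are C(3,1) = 3 such orderings, each equally likely, so P = 3 × 35/286 = 105/286.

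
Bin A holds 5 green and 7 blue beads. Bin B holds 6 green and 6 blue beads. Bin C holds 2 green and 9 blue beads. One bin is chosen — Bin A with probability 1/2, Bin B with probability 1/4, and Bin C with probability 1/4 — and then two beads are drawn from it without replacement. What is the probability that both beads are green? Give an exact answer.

181/1320

From Bin A: P(both green) = (5/12)(4/11) = 5/33.
From Bin B: P(both green) = (6/12)(5/11) = 5/22.
From Bin C: P(both green) = (2/11)(1/10) = 1/55.
Total probability = (1/2)(5/33) + (1/4)(5/22) + (1/4)(1/55) = 181/1320.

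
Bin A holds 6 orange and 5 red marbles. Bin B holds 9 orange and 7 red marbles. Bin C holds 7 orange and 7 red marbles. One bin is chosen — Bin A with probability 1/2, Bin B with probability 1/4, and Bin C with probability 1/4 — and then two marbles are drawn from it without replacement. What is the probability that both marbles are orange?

1539/5720

From Bin A: P(both orange) = (6/11)(5/10) = 3/11.
From Bin B: P(both orange) = (9/16)(8/15) = 3/10.
From Bin C: P(both orange) = (7/14)(6/13) = 3/13.
Total probability = (1/2)(3/11) + (1/4)(3/10) + (1/4)(3/13) = 1539/5720.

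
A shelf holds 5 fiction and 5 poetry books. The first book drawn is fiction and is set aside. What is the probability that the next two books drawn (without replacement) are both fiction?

After the first draw, 4 of the remaining 9 books are fiction.
P = 4/9 × 3/8 = 12/72 = 1/6.

1/6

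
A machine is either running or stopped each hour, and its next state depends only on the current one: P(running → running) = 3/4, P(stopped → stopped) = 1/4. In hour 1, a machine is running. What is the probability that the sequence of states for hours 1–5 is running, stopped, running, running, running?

27/256

Hour 1 is given. For each transition, use the conditional probability from the current state:
P(stopped | running) = 1/4; P(running | stopped) = 3/4; P(running | running) = 3/4; P(running | running) = 3/4.
P = 1/4 × 3/4 × 3/4 × 3/4 = 27/256.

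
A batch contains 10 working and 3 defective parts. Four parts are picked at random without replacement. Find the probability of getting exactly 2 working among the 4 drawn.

One ordering (working drawn first) has probability 10/13 × 9/12 × 3/11 × 2/10 = 540/17160 = 9/286.
There are C(4,2) = 6 such orderings, each equally likely, so P = 6 × 9/286 = 27/143.

27/143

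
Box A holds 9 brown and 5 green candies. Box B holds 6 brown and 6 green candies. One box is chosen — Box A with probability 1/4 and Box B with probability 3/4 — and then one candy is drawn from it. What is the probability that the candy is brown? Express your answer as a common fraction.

15/28

From Box A: P(brown) = 9/14.
From Box B: P(brown) = 6/12.
Total probability = (1/4)(9/14) + (3/4)(6/12) = 15/28.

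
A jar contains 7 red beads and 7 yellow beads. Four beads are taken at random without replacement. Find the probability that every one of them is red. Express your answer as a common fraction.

P(every draw is red) = 7/14 × 6/13 × 5/12 × 4/11 = 840/24024 = 5/143.

5/143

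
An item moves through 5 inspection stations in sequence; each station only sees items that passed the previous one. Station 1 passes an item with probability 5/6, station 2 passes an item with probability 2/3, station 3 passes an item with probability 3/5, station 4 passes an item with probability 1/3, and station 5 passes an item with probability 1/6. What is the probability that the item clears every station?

1/54

Multiplying along the chain,
P = 5/6 × 2/3 × 3/5 × 1/3 × 1/6 = 30/1620 = 1/54.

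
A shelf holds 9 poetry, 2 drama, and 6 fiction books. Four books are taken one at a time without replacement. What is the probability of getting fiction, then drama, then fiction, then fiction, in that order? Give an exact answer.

Each draw changes the counts, so multiply the conditional probabilities along the sequence:
P = 6/17 × 2/16 × 5/15 × 4/14 = 240/57120 = 1/238.

1/238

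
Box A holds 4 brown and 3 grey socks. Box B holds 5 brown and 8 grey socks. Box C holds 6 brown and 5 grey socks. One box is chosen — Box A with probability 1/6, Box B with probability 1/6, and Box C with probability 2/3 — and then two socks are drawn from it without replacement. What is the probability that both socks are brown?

4519/18018

From Box A: P(both brown) = (4/7)(3/6) = 2/7.
From Box B: P(both brown) = (5/13)(4/12) = 5/39.
From Box C: P(both brown) = (6/11)(5/10) = 3/11.
Total probability = (1/6)(2/7) + (1/6)(5/39) + (2/3)(3/11) = 4519/18018.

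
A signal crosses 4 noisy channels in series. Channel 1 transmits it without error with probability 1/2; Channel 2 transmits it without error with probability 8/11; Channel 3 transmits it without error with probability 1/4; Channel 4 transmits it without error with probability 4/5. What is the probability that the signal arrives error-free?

Multiplying along the chain,
P = 1/2 × 8/11 × 1/4 × 4/5 = 32/440 = 4/55.

4/55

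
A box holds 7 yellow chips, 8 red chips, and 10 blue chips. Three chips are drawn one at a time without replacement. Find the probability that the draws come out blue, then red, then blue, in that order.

Multiply the probability of each draw given the previous ones:
P = 10/25 × 8/24 × 9/23 = 720/13800 = 6/115.

6/115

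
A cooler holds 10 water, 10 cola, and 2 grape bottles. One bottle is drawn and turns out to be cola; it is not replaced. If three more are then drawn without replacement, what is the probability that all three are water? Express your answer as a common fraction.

12/133

With the first bottle removed, 10 water remain out of 21.
P = 10/21 × 9/20 × 8/19 = 720/7980 = 12/133.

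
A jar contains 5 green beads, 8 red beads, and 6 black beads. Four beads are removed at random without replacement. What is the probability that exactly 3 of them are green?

One ordering (green drawn first) has probability 5/19 × 4/18 × 3/17 × 14/16 = 840/93024 = 35/3876.
There are C(4,3) = 4 such orderings, each equally likely, so P = 4 × 35/3876 = 35/969.

35/969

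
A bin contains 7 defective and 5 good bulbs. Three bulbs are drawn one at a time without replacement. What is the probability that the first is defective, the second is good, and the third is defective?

Each draw changes the counts, so multiply the conditional probabilities along the sequence:
P = 7/12 × 5/11 × 6/10 = 210/1320 = 7/44.

7/44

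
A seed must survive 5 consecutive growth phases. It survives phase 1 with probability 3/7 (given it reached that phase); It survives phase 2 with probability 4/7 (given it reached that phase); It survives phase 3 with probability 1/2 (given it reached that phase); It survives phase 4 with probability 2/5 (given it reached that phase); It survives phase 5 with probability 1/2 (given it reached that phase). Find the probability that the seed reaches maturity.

The events are sequential, so multiply the conditional probabilities:
P = 3/7 × 4/7 × 1/2 × 2/5 × 1/2 = 24/980 = 6/245.

6/245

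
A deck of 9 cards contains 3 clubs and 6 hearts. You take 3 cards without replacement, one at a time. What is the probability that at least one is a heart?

83/84

P(no hearts) = 3/9 × 2/8 × 1/7 = 6/504 = 1/84.
P(at least one) = 1 − 1/84 = 83/84.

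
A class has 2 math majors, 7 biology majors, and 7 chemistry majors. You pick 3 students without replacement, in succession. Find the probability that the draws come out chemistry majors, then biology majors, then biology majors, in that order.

Each draw changes the counts, so multiply the conditional probabilities along the sequence:
P = 7/16 × 7/15 × 6/14 = 294/3360 = 7/80.

7/80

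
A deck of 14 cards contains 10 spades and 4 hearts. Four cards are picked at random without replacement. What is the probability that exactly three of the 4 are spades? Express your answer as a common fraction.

480/1001

One ordering (spades drawn first) has probability 10/14 × 9/13 × 8/12 × 4/11 = 2880/24024 = 120/1001.
There are C(4,3) = 4 such orderings, each equally likely, so P = 4 × 120/1001 = 480/1001.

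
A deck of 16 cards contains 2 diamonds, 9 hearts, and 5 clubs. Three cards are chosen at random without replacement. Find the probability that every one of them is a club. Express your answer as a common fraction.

P(all clubs) = 5/16 × 4/15 × 3/14 = 60/3360 = 1/56.

1/56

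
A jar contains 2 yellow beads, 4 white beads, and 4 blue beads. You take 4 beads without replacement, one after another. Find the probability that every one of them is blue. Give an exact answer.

1/210

P = 4/10 × 3/9 × 2/8 × 1/7 = 24/5040 = 1/210.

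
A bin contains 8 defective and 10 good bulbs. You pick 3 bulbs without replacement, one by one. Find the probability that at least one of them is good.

95/102

P(no good) = 8/18 × 7/17 × 6/16 = 336/4896 = 7/102.
P(at least one) = 1 − 7/102 = 95/102.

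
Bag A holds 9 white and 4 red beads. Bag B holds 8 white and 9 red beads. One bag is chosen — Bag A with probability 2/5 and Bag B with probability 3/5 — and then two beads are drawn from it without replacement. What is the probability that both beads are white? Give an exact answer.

681/2210

From Bag A: P(both white) = (9/13)(8/12) = 6/13.
From Bag B: P(both white) = (8/17)(7/16) = 7/34.
Total probability = (2/5)(6/13) + (3/5)(7/34) = 681/2210.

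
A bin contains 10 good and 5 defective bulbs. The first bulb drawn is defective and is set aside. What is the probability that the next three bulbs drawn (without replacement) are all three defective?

1/91

After the first draw, 4 of the remaining 14 bulbs are defective.
P = 4/14 × 3/13 × 2/12 = 24/2184 = 1/91.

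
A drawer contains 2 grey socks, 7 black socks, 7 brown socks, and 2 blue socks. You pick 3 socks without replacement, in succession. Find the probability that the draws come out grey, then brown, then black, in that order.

49/2448

Chain rule:
P = 2/18 × 7/17 × 7/16 = 98/4896 = 49/2448.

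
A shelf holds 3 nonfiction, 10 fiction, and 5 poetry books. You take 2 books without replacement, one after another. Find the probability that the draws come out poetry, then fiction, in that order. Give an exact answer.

Chain rule:
P = 5/18 × 10/17 = 50/306 = 25/153.

25/153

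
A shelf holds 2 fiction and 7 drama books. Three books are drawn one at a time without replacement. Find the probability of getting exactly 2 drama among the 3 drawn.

One ordering (drama drawn first) has probability 7/9 × 6/8 × 2/7 = 84/504 = 1/6.
There are C(3,2) = 3 such orderings, each equally likely, so P = 3 × 1/6 = 1/2.

1/2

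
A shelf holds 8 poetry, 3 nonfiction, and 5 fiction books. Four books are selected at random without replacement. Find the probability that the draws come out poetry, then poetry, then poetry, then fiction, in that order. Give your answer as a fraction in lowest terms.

Multiply the probability of each draw given the previous ones:
P = 8/16 × 7/15 × 6/14 × 5/13 = 1680/43680 = 1/26.

1/26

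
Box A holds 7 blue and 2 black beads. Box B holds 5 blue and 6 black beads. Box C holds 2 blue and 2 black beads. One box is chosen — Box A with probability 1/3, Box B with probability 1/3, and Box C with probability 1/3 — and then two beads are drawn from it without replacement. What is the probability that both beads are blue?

41/132

From Box A: P(both blue) = (7/9)(6/8) = 7/12.
From Box B: P(both blue) = (5/11)(4/10) = 2/11.
From Box C: P(both blue) = (2/4)(1/3) = 1/6.
Total probability = (1/3)(7/12) + (1/3)(2/11) + (1/3)(1/6) = 41/132.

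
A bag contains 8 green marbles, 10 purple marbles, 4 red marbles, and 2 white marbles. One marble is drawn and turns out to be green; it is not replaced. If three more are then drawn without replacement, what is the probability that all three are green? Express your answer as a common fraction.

5/253

After the first draw, 7 of the remaining 23 marbles are green.
P = 7/23 × 6/22 × 5/21 = 210/10626 = 5/253.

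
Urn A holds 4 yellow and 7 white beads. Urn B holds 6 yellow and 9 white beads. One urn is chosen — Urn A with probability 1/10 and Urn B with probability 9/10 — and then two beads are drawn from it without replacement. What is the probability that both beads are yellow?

From Urn A: P(both yellow) = (4/11)(3/10) = 6/55.
From Urn B: P(both yellow) = (6/15)(5/14) = 1/7.
Total probability = (1/10)(6/55) + (9/10)(1/7) = 537/3850.

537/3850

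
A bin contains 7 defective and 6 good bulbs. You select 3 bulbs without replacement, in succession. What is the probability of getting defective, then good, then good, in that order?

35/286

Multiply the probability of each draw given the previous ones:
P = 7/13 × 6/12 × 5/11 = 210/1716 = 35/286.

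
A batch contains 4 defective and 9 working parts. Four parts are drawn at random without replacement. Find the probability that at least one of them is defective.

589/715

P(no defective) = 9/13 × 8/12 × 7/11 × 6/10 = 3024/17160 = 126/715.
P(at least one) = 1 − 126/715 = 589/715.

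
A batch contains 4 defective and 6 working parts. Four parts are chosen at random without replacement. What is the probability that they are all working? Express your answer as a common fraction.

P = 6/10 × 5/9 × 4/8 × 3/7 = 360/5040 = 1/14.

1/14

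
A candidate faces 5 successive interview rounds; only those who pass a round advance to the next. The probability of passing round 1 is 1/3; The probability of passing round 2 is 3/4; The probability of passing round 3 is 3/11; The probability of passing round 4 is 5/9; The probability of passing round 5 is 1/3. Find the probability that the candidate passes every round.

5/396

Each stage is reached only if all earlier stages succeed, so
P = 1/3 × 3/4 × 3/11 × 5/9 × 1/3 = 45/3564 = 5/396.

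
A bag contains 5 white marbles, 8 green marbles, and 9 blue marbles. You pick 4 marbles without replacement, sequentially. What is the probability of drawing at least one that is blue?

P(no blue) = 13/22 × 12/21 × 11/20 × 10/19 = 17160/175560 = 13/133.
P(at least one) = 1 − 13/133 = 120/133.

120/133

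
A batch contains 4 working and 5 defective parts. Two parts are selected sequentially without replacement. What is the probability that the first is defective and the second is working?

5/18

Chain rule:
P = 5/9 × 4/8 = 20/72 = 5/18.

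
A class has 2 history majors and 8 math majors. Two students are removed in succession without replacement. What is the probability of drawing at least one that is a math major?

44/45

P(no math majors) = 2/10 × 1/9 = 2/90 = 1/45.
P(at least one) = 1 − 1/45 = 44/45.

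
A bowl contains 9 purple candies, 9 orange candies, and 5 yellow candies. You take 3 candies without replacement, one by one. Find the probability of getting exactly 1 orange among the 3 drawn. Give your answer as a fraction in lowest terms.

117/253

One ordering (orange drawn first) has probability 9/23 × 14/22 × 13/21 = 1638/10626 = 39/253.
There are C(3,1) = 3 such orderings, each equally likely, so P = 3 × 39/253 = 117/253.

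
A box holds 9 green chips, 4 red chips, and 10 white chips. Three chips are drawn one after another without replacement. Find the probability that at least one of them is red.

P(no red) = 19/23 × 18/22 × 17/21 = 5814/10626 = 969/1771.
P(at least one) = 1 − 969/1771 = 802/1771.

802/1771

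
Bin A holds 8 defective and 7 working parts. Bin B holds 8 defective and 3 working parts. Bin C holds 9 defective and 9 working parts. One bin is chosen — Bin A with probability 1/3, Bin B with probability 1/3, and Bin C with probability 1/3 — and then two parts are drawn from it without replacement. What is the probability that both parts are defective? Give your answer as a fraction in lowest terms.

2836/8415

From Bin A: P(both defective) = (8/15)(7/14) = 4/15.
From Bin B: P(both defective) = (8/11)(7/10) = 28/55.
From Bin C: P(both defective) = (9/18)(8/17) = 4/17.
Total probability = (1/3)(4/15) + (1/3)(28/55) + (1/3)(4/17) = 2836/8415.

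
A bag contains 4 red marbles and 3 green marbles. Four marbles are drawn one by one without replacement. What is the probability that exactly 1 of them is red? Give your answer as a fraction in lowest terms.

4/35

One ordering (red drawn first) has probability 4/7 × 3/6 × 2/5 × 1/4 = 24/840 = 1/35.
There are C(4,1) = 4 such orderings, each equally likely, so P = 4 × 1/35 = 4/35.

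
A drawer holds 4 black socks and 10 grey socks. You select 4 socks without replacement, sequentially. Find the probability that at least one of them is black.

P(no black) = 10/14 × 9/13 × 8/12 × 7/11 = 5040/24024 = 30/143.
P(at least one) = 1 − 30/143 = 113/143.

113/143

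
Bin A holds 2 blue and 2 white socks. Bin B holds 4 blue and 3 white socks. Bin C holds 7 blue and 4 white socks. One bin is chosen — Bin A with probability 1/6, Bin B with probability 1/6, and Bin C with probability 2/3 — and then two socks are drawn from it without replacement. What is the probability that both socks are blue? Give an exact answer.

From Bin A: P(both blue) = (2/4)(1/3) = 1/6.
From Bin B: P(both blue) = (4/7)(3/6) = 2/7.
From Bin C: P(both blue) = (7/11)(6/10) = 21/55.
Total probability = (1/6)(1/6) + (1/6)(2/7) + (2/3)(21/55) = 4573/13860.

4573/13860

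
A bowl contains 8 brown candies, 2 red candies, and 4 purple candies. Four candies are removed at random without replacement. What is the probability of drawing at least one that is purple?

P(no purple) = 10/14 × 9/13 × 8/12 × 7/11 = 5040/24024 = 30/143.
P(at least one) = 1 − 30/143 = 113/143.

113/143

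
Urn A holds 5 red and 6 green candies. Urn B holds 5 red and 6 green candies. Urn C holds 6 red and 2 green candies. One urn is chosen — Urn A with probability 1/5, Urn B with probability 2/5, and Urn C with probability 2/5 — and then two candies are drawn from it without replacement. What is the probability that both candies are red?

249/770

From Urn A: P(both red) = (5/11)(4/10) = 2/11.
From Urn B: P(both red) = (5/11)(4/10) = 2/11.
From Urn C: P(both red) = (6/8)(5/7) = 15/28.
Total probability = (1/5)(2/11) + (2/5)(2/11) + (2/5)(15/28) = 249/770.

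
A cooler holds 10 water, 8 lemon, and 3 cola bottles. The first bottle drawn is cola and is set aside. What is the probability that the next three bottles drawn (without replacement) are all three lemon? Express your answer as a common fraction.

After the first draw, 8 of the remaining 20 bottles are lemon.
P = 8/20 × 7/19 × 6/18 = 336/6840 = 14/285.

14/285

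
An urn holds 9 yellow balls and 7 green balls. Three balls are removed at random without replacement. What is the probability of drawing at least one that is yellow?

15/16

P(no yellow) = 7/16 × 6/15 × 5/14 = 210/3360 = 1/16.
P(at least one) = 1 − 1/16 = 15/16.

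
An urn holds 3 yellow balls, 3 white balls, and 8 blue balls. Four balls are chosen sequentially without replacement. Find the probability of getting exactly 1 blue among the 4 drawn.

160/1001

One ordering (blue drawn first) has probability 8/14 × 6/13 × 5/12 × 4/11 = 960/24024 = 40/1001.
There are C(4,1) = 4 such orderings, each equally likely, so P = 4 × 40/1001 = 160/1001.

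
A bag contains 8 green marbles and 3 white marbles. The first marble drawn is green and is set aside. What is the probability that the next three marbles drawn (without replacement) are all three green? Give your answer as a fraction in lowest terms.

7/24

After the first draw, 7 of the remaining 10 marbles are green.
P = 7/10 × 6/9 × 5/8 = 210/720 = 7/24.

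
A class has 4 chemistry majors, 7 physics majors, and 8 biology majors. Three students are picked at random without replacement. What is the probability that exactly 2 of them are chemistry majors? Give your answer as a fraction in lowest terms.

One ordering (chemistry majors drawn first) has probability 4/19 × 3/18 × 15/17 = 180/5814 = 10/323.
There are C(3,2) = 3 such orderings, each equally likely, so P = 3 × 10/323 = 30/323.

30/323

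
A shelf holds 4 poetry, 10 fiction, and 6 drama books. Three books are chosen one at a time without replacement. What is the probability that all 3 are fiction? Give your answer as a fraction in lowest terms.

P(every draw is fiction) = 10/20 × 9/19 × 8/18 = 720/6840 = 2/19.

2/19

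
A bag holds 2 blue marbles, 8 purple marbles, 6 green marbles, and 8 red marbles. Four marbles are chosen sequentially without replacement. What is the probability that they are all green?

5/3542

P(every draw is green) = 6/24 × 5/23 × 4/22 × 3/21 = 360/255024 = 5/3542.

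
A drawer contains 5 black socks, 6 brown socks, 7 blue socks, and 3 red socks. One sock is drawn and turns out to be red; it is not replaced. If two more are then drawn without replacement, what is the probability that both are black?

1/19

With the first sock removed, 5 black remain out of 20.
P = 5/20 × 4/19 = 20/380 = 1/19.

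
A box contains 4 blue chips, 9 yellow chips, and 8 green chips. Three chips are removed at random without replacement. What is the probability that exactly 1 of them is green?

One ordering (green drawn first) has probability 8/21 × 13/20 × 12/19 = 1248/7980 = 104/665.
There are C(3,1) = 3 such orderings, each equally likely, so P = 3 × 104/665 = 312/665.

312/665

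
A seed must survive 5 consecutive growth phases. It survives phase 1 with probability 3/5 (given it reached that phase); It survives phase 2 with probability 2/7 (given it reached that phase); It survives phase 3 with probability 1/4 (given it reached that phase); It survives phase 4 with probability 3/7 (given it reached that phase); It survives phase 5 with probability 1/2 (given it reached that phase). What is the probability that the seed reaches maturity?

9/980

Multiplying along the chain,
P = 3/5 × 2/7 × 1/4 × 3/7 × 1/2 = 18/1960 = 9/980.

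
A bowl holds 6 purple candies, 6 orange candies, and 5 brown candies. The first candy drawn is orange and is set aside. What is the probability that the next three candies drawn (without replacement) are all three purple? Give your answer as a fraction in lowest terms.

With the first candy removed, 6 purple remain out of 16.
P = 6/16 × 5/15 × 4/14 = 120/3360 = 1/28.

1/28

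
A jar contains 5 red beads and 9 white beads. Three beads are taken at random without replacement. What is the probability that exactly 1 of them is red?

One ordering (red drawn first) has probability 5/14 × 9/13 × 8/12 = 360/2184 = 15/91.
There are C(3,1) = 3 such orderings, each equally likely, so P = 3 × 15/91 = 45/91.

45/91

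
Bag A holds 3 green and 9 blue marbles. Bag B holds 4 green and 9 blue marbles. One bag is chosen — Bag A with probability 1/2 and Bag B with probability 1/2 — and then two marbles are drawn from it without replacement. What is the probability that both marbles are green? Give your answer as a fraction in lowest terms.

35/572

From Bag A: P(both green) = (3/12)(2/11) = 1/22.
From Bag B: P(both green) = (4/13)(3/12) = 1/13.
Total probability = (1/2)(1/22) + (1/2)(1/13) = 35/572.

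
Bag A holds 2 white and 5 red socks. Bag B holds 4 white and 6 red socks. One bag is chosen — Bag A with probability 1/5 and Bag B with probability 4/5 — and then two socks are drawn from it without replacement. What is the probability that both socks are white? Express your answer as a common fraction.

From Bag A: P(both white) = (2/7)(1/6) = 1/21.
From Bag B: P(both white) = (4/10)(3/9) = 2/15.
Total probability = (1/5)(1/21) + (4/5)(2/15) = 61/525.

61/525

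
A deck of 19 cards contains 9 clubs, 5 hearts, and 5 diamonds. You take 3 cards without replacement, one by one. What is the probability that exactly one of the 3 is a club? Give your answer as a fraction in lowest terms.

135/323

One ordering (a club drawn first) has probability 9/19 × 10/18 × 9/17 = 810/5814 = 45/323.
There are C(3,1) = 3 such orderings, each equally likely, so P = 3 × 45/323 = 135/323.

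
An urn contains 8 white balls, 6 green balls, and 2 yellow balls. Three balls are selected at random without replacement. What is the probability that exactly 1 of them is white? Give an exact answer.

2/5

One ordering (white drawn first) has probability 8/16 × 8/15 × 7/14 = 448/3360 = 2/15.
There are C(3,1) = 3 such orderings, each equally likely, so P = 3 × 2/15 = 2/5.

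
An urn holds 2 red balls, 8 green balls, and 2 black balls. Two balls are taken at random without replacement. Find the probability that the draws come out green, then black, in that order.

Each draw changes the counts, so multiply the conditional probabilities along the sequence:
P = 8/12 × 2/11 = 16/132 = 4/33.

4/33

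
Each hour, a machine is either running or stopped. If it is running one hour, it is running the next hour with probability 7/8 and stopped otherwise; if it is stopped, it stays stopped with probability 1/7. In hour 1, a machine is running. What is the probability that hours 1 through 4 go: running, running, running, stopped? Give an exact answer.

Hour 1 is given. For each transition, use the conditional probability from the current state:
P(running | running) = 7/8; P(running | running) = 7/8; P(stopped | running) = 1/8.
P = 7/8 × 7/8 × 1/8 = 49/512.

49/512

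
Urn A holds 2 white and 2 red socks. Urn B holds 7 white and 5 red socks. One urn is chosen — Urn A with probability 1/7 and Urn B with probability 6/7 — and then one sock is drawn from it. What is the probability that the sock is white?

4/7

From Urn A: P(white) = 2/4.
From Urn B: P(white) = 7/12.
Total probability = (1/7)(2/4) + (6/7)(7/12) = 4/7.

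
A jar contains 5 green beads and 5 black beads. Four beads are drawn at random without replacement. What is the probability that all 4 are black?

1/42

P(all black) = 5/10 × 4/9 × 3/8 × 2/7 = 120/5040 = 1/42.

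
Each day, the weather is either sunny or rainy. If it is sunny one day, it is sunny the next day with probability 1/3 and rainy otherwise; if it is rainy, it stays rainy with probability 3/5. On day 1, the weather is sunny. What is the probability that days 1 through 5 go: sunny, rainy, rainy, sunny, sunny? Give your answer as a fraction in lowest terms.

4/75

Day 1 is given. For each transition, use the conditional probability from the current state:
P(rainy | sunny) = 2/3; P(rainy | rainy) = 3/5; P(sunny | rainy) = 2/5; P(sunny | sunny) = 1/3.
P = 2/3 × 3/5 × 2/5 × 1/3 = 12/225 = 4/75.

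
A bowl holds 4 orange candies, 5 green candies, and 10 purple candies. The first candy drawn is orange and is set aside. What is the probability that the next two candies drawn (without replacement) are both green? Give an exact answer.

10/153

After the first draw, 5 of the remaining 18 candies are green.
P = 5/18 × 4/17 = 20/306 = 10/153.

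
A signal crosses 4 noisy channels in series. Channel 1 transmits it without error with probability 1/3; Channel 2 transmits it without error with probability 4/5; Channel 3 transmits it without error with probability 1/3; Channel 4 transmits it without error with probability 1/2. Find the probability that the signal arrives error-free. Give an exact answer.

Multiplying along the chain,
P = 1/3 × 4/5 × 1/3 × 1/2 = 4/90 = 2/45.

2/45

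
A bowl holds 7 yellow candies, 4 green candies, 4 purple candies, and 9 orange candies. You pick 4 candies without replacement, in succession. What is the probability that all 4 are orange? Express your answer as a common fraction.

P = 9/24 × 8/23 × 7/22 × 6/21 = 3024/255024 = 3/253.

3/253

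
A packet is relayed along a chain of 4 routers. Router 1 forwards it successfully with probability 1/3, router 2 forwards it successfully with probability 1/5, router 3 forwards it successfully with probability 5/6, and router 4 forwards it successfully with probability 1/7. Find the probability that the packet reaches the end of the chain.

Multiplying along the chain,
P = 1/3 × 1/5 × 5/6 × 1/7 = 5/630 = 1/126.

1/126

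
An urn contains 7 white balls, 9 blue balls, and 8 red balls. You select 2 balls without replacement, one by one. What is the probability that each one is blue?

P(every draw is blue) = 9/24 × 8/23 = 72/552 = 3/23.

3/23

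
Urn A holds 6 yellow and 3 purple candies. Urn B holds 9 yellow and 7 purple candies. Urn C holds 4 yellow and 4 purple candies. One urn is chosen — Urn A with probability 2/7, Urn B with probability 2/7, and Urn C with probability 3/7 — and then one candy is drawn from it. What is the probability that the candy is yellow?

95/168

From Urn A: P(yellow) = 6/9.
From Urn B: P(yellow) = 9/16.
From Urn C: P(yellow) = 4/8.
Total probability = (2/7)(6/9) + (2/7)(9/16) + (3/7)(4/8) = 95/168.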